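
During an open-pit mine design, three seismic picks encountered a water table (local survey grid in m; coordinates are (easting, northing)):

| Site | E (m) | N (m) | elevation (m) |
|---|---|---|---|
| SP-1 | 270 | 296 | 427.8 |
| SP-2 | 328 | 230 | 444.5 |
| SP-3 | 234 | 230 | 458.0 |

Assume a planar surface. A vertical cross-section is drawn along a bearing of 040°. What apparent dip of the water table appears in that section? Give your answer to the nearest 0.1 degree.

Let the plane be z = a·E + b·N + c.
SP-2−SP-1: 58a − 66b = 16.7;  SP-3−SP-1: −36a − 66b = 30.2.
Solving gives a = −0.14362, b = −0.37924.
Unit vector along 040° is (sin 40°, cos 40°) = (0.6428, 0.7660).
Slope in that direction = a·(0.6428) + b·(0.7660) = −0.38283.
Apparent dip = arctan|0.38283| = 20.9° (true dip is 22.1°, so apparent ≤ true as expected).

20.9°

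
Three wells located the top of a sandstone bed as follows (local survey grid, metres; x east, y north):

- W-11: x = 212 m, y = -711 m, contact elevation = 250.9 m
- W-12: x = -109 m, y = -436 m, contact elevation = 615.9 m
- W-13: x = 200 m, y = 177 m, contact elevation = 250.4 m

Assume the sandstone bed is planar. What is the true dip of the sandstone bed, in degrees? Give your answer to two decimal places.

49.02°

Let the plane be z = a·x + b·y + c.
W-12−W-11: −321a + 275b = 365;  W-13−W-11: −12a + 888b = −0.5.
Solving gives a = −1.15088, b = −0.01612.
Gradient magnitude |∇z| = √(a² + b²) = √(1.32452 + 0.00026) = 1.15099.
True dip = arctan(1.15099) = 49.02°, dipping toward E (azimuth ≈ 089°).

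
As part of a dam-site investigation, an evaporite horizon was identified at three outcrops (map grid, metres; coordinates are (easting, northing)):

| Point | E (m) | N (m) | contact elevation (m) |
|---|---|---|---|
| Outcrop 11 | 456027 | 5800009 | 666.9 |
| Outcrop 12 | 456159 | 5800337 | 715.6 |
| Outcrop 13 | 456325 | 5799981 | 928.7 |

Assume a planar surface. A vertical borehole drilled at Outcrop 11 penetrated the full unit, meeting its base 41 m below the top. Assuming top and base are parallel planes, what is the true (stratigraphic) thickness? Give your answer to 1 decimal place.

Let the plane be z = a·E + b·N + c.
Outcrop 12−Outcrop 11: 132a + 328b = 48.7;  Outcrop 13−Outcrop 11: 298a − 28b = 261.8.
Solving gives a = 0.85996, b = −0.19760.
|∇z| = √(a²+b²) = 0.88237, so dip δ = arctan(0.88237) = 41.42°.
True thickness = vertical thickness × cos δ = 41 × cos 41.42° = 30.7 m.

30.7 m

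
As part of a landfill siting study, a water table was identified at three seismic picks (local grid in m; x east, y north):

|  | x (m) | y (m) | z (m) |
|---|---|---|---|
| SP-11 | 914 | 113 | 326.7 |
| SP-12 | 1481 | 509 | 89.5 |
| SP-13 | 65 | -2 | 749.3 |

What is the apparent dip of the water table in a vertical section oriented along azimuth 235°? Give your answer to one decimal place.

Let the plane be z = a·x + b·y + c.
SP-12−SP-11: 567a + 396b = −237.2;  SP-13−SP-11: −849a − 115b = 422.6.
Solving gives a = −0.51687, b = 0.14108.
Unit vector along 235° is (sin 235°, cos 235°) = (-0.8192, -0.5736).
Slope in that direction = a·(-0.8192) + b·(-0.5736) = 0.34248.
Apparent dip = arctan|0.34248| = 18.9° (true dip is 28.2°, so apparent ≤ true as expected).

18.9°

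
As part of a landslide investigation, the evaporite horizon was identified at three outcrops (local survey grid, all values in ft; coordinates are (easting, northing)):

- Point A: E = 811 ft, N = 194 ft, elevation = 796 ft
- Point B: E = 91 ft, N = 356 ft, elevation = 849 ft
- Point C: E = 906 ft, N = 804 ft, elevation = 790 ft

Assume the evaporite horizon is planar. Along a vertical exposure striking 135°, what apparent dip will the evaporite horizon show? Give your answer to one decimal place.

3.0°

Let the plane be z = a·E + b·N + c.
Point B−Point A: −720a + 162b = 53;  Point C−Point A: 95a + 610b = −6.
Solving gives a = −0.07326, b = 0.00157.
Unit vector along 135° is (sin 135°, cos 135°) = (0.7071, -0.7071).
Slope in that direction = a·(0.7071) + b·(-0.7071) = −0.05291.
Apparent dip = arctan|0.05291| = 3.0° (true dip is 4.2°, so apparent ≤ true as expected).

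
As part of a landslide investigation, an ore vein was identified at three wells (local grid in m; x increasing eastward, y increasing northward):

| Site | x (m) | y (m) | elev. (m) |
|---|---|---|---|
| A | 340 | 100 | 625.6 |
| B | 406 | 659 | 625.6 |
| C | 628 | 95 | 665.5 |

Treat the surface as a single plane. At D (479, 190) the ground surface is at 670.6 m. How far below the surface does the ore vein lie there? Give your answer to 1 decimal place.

Two edge vectors: A→B = (66, 559, 0), A→C = (288, -5, 39.9).
Normal n = (A→B) × (A→C) = (22304.1, -2633.4, -161322).
So ∂z/∂x = −n_x/n_z = 0.13826 and ∂z/∂y = −n_y/n_z = −0.01632.
Intercept c from A: 625.6 − 47.01 + 1.63 = 580.22.
At (479, 190): z_contact = 66.23 − 3.10 + 580.22 = 643.35 m.
Depth below ground = 670.6 − 643.35 = 27.3 m.

27.3 m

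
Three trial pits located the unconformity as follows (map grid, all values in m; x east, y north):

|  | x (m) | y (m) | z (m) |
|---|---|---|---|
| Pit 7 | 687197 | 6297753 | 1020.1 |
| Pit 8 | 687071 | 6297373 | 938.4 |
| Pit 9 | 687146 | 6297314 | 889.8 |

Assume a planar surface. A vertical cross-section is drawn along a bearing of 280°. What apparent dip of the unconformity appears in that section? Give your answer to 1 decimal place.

23.4°

Two edge vectors: Pit 7→Pit 8 = (-126, -380, -81.7), Pit 7→Pit 9 = (-51, -439, -130.3).
Normal n = (Pit 7→Pit 8) × (Pit 7→Pit 9) = (13647.7, -12251.1, 35934).
So ∂z/∂x = −n_x/n_z = −0.37980 and ∂z/∂y = −n_y/n_z = 0.34093.
Unit vector along 280° is (sin 280°, cos 280°) = (-0.9848, 0.1736).
Slope in that direction = a·(-0.9848) + b·(0.1736) = 0.43323.
Apparent dip = arctan|0.43323| = 23.4° (true dip is 27.0°, so apparent ≤ true as expected).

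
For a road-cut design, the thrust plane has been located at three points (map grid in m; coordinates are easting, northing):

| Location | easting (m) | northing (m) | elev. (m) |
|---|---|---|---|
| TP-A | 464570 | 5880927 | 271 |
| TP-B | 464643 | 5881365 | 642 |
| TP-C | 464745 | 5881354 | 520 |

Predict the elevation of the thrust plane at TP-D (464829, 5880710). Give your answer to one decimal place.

-233.1 m

Two edge vectors: TP-A→TP-B = (73, 438, 371), TP-A→TP-C = (175, 427, 249).
Normal n = (TP-A→TP-B) × (TP-A→TP-C) = (-49355, 46748, -45479).
So ∂z/∂easting = −n_x/n_z = −1.085226148 and ∂z/∂northing = −n_y/n_z = 1.027902988.
Intercept c from TP-A: 271 + 504163.51 − 6045022.44 = −5540587.92.
At (464829, 5880710): z = −504444.6 + 6044799.4 − 5540587.92 = -233.1 m.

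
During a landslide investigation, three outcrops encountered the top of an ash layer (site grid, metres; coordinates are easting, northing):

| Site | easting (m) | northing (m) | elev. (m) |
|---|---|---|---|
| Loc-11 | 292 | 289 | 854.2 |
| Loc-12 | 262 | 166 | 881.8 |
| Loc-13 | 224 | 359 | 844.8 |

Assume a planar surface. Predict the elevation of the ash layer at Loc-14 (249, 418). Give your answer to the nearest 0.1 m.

830.8 m

Two edge vectors: Loc-11→Loc-12 = (-30, -123, 27.6), Loc-11→Loc-13 = (-68, 70, -9.4).
Normal n = (Loc-11→Loc-12) × (Loc-11→Loc-13) = (-775.8, -2158.8, -10464).
So ∂z/∂easting = −n_x/n_z = −0.07414 and ∂z/∂northing = −n_y/n_z = −0.20631.
Intercept c from Loc-11: 854.2 + 21.65 + 59.62 = 935.47.
At (249, 418): z = −18.5 − 86.2 + 935.47 = 830.8 m.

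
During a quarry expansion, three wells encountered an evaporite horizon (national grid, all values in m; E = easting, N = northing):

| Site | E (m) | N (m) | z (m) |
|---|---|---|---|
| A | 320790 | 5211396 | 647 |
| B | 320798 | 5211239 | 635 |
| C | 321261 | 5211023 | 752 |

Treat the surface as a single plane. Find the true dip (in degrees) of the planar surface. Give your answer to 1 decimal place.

Let the plane be z = a·E + b·N + c.
B−A: 8a − 157b = −12;  C−A: 471a − 373b = 105.
Solving gives a = 0.29538, b = 0.09148.
Gradient magnitude |∇z| = √(a² + b²) = √(0.08725 + 0.00837) = 0.30922.
True dip = arctan(0.30922) = 17.2°, dipping toward WSW (azimuth ≈ 253°).

17.2°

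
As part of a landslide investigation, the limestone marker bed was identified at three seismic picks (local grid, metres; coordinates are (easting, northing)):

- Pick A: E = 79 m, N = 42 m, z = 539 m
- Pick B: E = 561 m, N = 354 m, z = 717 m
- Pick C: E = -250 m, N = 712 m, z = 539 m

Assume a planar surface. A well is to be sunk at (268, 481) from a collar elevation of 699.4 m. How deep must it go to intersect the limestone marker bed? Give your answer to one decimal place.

47.0 m

Let the plane be z = a·E + b·N + c.
Pick B−Pick A: 482a + 312b = 178;  Pick C−Pick A: −329a + 670b = 0.
Solving gives a = 0.28022, b = 0.13760.
Then c = 539 − a·79 − b·42 = 511.08.
At (268, 481): z_contact = 75.10 + 66.19 + 511.08 = 652.37 m.
Depth below ground = 699.4 − 652.37 = 47.0 m.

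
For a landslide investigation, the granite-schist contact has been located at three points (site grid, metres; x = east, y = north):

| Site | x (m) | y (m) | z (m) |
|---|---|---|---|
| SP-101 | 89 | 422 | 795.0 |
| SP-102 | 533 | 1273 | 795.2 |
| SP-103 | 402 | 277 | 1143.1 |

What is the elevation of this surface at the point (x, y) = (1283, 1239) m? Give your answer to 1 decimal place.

Two edge vectors: SP-101→SP-102 = (444, 851, 0.2), SP-101→SP-103 = (313, -145, 348.1).
Normal n = (SP-101→SP-102) × (SP-101→SP-103) = (296262.1, -154493.8, -330743).
So ∂z/∂x = −n_x/n_z = 0.895747 and ∂z/∂y = −n_y/n_z = −0.467111.
Intercept c from SP-101: 795 − 79.72 + 197.12 = 912.40.
At (1283, 1239): z = 1149.2 − 578.8 + 912.40 = 1482.9 m.

1482.9 m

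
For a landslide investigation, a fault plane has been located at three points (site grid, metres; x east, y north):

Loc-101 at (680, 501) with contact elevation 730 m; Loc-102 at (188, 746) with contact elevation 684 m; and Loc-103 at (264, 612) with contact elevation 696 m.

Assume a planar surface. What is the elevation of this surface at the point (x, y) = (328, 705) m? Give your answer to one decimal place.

695.6 m

Let the plane be z = a·x + b·y + c.
Loc-102−Loc-101: −492a + 245b = −46;  Loc-103−Loc-101: −416a + 111b = −34.
Solving gives a = 0.06815, b = −0.05090.
Then c = 730 − a·680 − b·501 = 709.16.
At (328, 705): z = 22.4 − 35.9 + 709.16 = 695.6 m.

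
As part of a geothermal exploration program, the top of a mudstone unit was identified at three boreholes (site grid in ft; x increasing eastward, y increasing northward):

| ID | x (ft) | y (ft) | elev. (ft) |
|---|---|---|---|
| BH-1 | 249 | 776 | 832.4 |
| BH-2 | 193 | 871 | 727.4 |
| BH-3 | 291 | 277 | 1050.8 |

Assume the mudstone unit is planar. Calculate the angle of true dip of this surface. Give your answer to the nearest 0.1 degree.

Two edge vectors: BH-1→BH-2 = (-56, 95, -105), BH-1→BH-3 = (42, -499, 218.4).
Normal n = (BH-1→BH-2) × (BH-1→BH-3) = (-31647, 7820.4, 23954).
So ∂z/∂x = −n_x/n_z = 1.32116 and ∂z/∂y = −n_y/n_z = −0.32648.
Gradient magnitude |∇z| = √(a² + b²) = √(1.74546 + 0.10659) = 1.36090.
True dip = arctan(1.36090) = 53.7°, dipping toward WNW (azimuth ≈ 284°).

53.7°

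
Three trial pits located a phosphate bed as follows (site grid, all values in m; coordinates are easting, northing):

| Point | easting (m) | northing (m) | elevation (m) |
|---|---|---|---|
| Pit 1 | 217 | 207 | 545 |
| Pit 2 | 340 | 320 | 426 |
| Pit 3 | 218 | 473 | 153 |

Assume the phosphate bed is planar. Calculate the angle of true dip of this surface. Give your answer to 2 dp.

Two edge vectors: Pit 1→Pit 2 = (123, 113, -119), Pit 1→Pit 3 = (1, 266, -392).
Normal n = (Pit 1→Pit 2) × (Pit 1→Pit 3) = (-12642, 48097, 32605).
So ∂z/∂easting = −n_x/n_z = 0.38773 and ∂z/∂northing = −n_y/n_z = −1.47514.
Gradient magnitude |∇z| = √(a² + b²) = √(0.15034 + 2.17604) = 1.52525.
True dip = arctan(1.52525) = 56.75°, dipping toward NNW (azimuth ≈ 345°).

56.75°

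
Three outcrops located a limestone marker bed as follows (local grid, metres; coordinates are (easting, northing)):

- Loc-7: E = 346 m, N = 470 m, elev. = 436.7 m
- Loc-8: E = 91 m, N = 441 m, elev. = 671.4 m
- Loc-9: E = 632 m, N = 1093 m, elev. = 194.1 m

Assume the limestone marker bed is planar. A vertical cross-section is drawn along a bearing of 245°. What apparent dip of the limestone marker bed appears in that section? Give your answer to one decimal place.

39.5°

Two edge vectors: Loc-7→Loc-8 = (-255, -29, 234.7), Loc-7→Loc-9 = (286, 623, -242.6).
Normal n = (Loc-7→Loc-8) × (Loc-7→Loc-9) = (-139182.7, 5261.2, -150571).
So ∂z/∂E = −n_x/n_z = −0.92437 and ∂z/∂N = −n_y/n_z = 0.03494.
Unit vector along 245° is (sin 245°, cos 245°) = (-0.9063, -0.4226).
Slope in that direction = a·(-0.9063) + b·(-0.4226) = 0.82299.
Apparent dip = arctan|0.82299| = 39.5° (true dip is 42.8°, so apparent ≤ true as expected).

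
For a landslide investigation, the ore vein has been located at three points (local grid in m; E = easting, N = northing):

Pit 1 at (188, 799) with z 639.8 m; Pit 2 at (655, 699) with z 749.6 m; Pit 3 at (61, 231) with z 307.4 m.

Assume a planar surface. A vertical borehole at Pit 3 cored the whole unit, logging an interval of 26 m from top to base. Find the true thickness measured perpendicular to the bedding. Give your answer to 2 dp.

22.16 m

Two edge vectors: Pit 1→Pit 2 = (467, -100, 109.8), Pit 1→Pit 3 = (-127, -568, -332.4).
Normal n = (Pit 1→Pit 2) × (Pit 1→Pit 3) = (95606.4, 141286.2, -277956).
So ∂z/∂E = −n_x/n_z = 0.34396 and ∂z/∂N = −n_y/n_z = 0.50830.
|∇z| = √(a²+b²) = 0.61375, so dip δ = arctan(0.61375) = 31.54°.
True thickness = vertical thickness × cos δ = 26 × cos 31.54° = 22.16 m.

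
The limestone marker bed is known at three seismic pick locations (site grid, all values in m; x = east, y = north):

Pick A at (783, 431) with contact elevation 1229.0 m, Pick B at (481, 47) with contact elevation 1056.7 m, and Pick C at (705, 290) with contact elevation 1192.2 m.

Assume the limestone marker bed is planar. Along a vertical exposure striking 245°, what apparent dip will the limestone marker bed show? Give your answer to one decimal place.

33.1°

Two edge vectors: Pick A→Pick B = (-302, -384, -172.3), Pick A→Pick C = (-78, -141, -36.8).
Normal n = (Pick A→Pick B) × (Pick A→Pick C) = (-10163.1, 2325.8, 12630).
So ∂z/∂x = −n_x/n_z = 0.80468 and ∂z/∂y = −n_y/n_z = −0.18415.
Unit vector along 245° is (sin 245°, cos 245°) = (-0.9063, -0.4226).
Slope in that direction = a·(-0.9063) + b·(-0.4226) = −0.65146.
Apparent dip = arctan|0.65146| = 33.1° (true dip is 39.5°, so apparent ≤ true as expected).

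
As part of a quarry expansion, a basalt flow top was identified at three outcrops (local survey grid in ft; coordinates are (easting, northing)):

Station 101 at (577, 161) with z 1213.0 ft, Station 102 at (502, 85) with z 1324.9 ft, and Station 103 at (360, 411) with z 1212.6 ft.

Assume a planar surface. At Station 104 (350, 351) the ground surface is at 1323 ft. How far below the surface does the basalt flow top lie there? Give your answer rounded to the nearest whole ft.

61 ft

Let the plane be z = a·E + b·N + c.
Station 102−Station 101: −75a − 76b = 111.9;  Station 103−Station 101: −217a + 250b = −0.4.
Solving gives a = −0.79293, b = −0.68987.
Then c = 1213 − a·577 − b·161 = 1781.59.
At (350, 351): z_contact = −277.5 − 242.1 + 1781.59 = 1261.9 ft.
Depth below ground = 1323 − 1261.9 = 61 ft.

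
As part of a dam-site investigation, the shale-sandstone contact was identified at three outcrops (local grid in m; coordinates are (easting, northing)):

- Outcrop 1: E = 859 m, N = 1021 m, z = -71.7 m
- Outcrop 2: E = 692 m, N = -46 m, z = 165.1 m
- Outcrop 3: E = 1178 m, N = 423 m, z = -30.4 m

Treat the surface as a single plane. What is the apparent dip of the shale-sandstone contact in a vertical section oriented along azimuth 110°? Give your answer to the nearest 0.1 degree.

8.2°

Two edge vectors: Outcrop 1→Outcrop 2 = (-167, -1067, 236.8), Outcrop 1→Outcrop 3 = (319, -598, 41.3).
Normal n = (Outcrop 1→Outcrop 2) × (Outcrop 1→Outcrop 3) = (97539.3, 82436.3, 440239).
So ∂z/∂E = −n_x/n_z = −0.22156 and ∂z/∂N = −n_y/n_z = −0.18725.
Unit vector along 110° is (sin 110°, cos 110°) = (0.9397, -0.3420).
Slope in that direction = a·(0.9397) + b·(-0.3420) = −0.14415.
Apparent dip = arctan|0.14415| = 8.2° (true dip is 16.2°, so apparent ≤ true as expected).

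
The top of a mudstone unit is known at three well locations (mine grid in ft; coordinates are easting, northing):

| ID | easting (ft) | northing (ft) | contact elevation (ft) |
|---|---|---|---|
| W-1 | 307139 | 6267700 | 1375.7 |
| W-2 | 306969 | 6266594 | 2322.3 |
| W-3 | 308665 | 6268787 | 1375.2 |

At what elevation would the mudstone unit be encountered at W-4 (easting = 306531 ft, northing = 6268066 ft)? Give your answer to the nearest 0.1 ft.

607.9 ft

Two edge vectors: W-1→W-2 = (-170, -1106, 946.6), W-1→W-3 = (1526, 1087, -0.5).
Normal n = (W-1→W-2) × (W-1→W-3) = (-1028401.2, 1444426.6, 1502966).
So ∂z/∂easting = −n_x/n_z = 0.684247814 and ∂z/∂northing = −n_y/n_z = −0.961050749.
Intercept c from W-1: 1375.7 − 210159.19 + 6023577.78 = 5814794.29.
At (306531, 6268066): z = 209743.2 − 6023929.5 + 5814794.29 = 607.9 ft.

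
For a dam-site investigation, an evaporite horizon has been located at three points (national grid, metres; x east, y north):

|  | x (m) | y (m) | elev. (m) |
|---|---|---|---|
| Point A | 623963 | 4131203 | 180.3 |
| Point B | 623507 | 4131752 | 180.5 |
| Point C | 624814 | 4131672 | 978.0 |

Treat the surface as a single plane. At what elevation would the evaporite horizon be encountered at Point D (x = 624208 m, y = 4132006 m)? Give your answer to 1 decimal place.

766.9 m

Two edge vectors: Point A→Point B = (-456, 549, 0.2), Point A→Point C = (851, 469, 797.7).
Normal n = (Point A→Point B) × (Point A→Point C) = (437843.5, 363921.4, -681063).
So ∂z/∂x = −n_x/n_z = 0.642882523 and ∂z/∂y = −n_y/n_z = 0.534343225.
Intercept c from Point A: 180.3 − 401134.91 − 2207480.34 = −2608434.94.
At (624208, 4132006): z = 401292.4 + 2207909.4 − 2608434.94 = 766.9 m.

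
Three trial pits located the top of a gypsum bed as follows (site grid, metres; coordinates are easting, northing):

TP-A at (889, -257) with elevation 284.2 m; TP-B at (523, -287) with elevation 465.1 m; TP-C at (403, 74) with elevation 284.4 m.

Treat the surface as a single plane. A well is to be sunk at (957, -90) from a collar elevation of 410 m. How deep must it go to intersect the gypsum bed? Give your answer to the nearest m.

264 m

Two edge vectors: TP-A→TP-B = (-366, -30, 180.9), TP-A→TP-C = (-486, 331, 0.2).
Normal n = (TP-A→TP-B) × (TP-A→TP-C) = (-59883.9, -87844.2, -135726).
So ∂z/∂easting = −n_x/n_z = −0.44121 and ∂z/∂northing = −n_y/n_z = −0.64722.
Intercept c from TP-A: 284.2 + 392.24 − 166.33 = 510.10.
At (957, -90): z_contact = −422.2 + 58.2 + 510.10 = 146.1 m.
Depth below ground = 410 − 146.1 = 264 m.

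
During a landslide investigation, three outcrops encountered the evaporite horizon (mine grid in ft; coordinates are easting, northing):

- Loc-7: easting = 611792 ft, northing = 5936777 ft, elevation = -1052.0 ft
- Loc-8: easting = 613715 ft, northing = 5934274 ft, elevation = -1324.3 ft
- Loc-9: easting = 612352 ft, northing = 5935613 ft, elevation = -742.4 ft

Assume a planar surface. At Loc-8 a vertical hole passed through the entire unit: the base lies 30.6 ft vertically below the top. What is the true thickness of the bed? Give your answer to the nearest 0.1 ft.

16.4 ft

Let the plane be z = a·easting + b·northing + c.
Loc-8−Loc-7: 1923a − 2503b = −272.3;  Loc-9−Loc-7: 560a − 1164b = 309.6.
Solving gives a = −1.30500, b = −0.89382.
|∇z| = √(a²+b²) = 1.58175, so dip δ = arctan(1.58175) = 57.70°.
True thickness = vertical thickness × cos δ = 30.6 × cos 57.70° = 16.4 ft.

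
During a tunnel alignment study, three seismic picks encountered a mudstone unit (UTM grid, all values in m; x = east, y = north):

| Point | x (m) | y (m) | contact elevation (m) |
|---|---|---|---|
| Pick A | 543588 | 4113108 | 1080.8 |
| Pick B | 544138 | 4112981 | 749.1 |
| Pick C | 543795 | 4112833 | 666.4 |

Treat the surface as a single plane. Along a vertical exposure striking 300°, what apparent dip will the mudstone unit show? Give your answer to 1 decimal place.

Let the plane be z = a·x + b·y + c.
Pick B−Pick A: 550a − 127b = −331.7;  Pick C−Pick A: 207a − 275b = −414.4.
Solving gives a = −0.30881, b = 1.27446.
Unit vector along 300° is (sin 300°, cos 300°) = (-0.8660, 0.5000).
Slope in that direction = a·(-0.8660) + b·(0.5000) = 0.90467.
Apparent dip = arctan|0.90467| = 42.1° (true dip is 52.7°, so apparent ≤ true as expected).

42.1°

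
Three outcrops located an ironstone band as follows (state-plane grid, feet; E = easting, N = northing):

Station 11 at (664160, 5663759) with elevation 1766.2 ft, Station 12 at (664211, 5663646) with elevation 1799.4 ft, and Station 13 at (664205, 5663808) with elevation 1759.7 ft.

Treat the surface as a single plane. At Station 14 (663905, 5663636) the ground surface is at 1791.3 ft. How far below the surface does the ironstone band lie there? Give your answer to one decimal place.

Let the plane be z = a·E + b·N + c.
Station 12−Station 11: 51a − 113b = 33.2;  Station 13−Station 11: 45a + 49b = −6.5.
Solving gives a = 0.117655591, b = −0.240704114.
Then c = 1766.2 − a·664160 − b·5663759 = 1286914.15.
At (663905, 5663636): z_contact = 78112.13 − 1363260.48 + 1286914.15 = 1765.80 ft.
Depth below ground = 1791.3 − 1765.80 = 25.5 ft.

25.5 ft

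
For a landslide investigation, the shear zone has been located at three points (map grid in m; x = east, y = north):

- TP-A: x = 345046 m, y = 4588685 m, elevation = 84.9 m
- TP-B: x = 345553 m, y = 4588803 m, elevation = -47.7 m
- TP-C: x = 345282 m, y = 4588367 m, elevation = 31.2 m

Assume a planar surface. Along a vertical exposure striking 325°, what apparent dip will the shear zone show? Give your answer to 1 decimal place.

7.4°

Let the plane be z = a·x + b·y + c.
TP-B−TP-A: 507a + 118b = −132.6;  TP-C−TP-A: 236a − 318b = −53.7.
Solving gives a = −0.25653, b = −0.02151.
Unit vector along 325° is (sin 325°, cos 325°) = (-0.5736, 0.8192).
Slope in that direction = a·(-0.5736) + b·(0.8192) = 0.12952.
Apparent dip = arctan|0.12952| = 7.4° (true dip is 14.4°, so apparent ≤ true as expected).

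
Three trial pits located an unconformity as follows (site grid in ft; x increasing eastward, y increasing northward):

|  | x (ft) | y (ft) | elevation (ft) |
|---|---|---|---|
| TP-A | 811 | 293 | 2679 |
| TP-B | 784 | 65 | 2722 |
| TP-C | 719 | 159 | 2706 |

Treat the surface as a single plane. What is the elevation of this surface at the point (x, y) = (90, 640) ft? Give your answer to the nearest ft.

Two edge vectors: TP-A→TP-B = (-27, -228, 43), TP-A→TP-C = (-92, -134, 27).
Normal n = (TP-A→TP-B) × (TP-A→TP-C) = (-394, -3227, -17358).
So ∂z/∂x = −n_x/n_z = −0.02270 and ∂z/∂y = −n_y/n_z = −0.18591.
Intercept c from TP-A: 2679 + 18.41 + 54.47 = 2751.88.
At (90, 640): z = −2.0 − 119.0 + 2751.88 = 2630.9 ft.

2631 ft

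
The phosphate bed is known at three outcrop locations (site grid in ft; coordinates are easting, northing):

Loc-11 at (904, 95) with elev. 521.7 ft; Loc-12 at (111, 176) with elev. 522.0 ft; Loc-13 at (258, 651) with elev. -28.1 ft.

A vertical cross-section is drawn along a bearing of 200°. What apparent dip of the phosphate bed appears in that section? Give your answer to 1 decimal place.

47.6°

Let the plane be z = a·easting + b·northing + c.
Loc-12−Loc-11: −793a + 81b = 0.3;  Loc-13−Loc-11: −646a + 556b = −549.8.
Solving gives a = −0.11504, b = −1.12250.
Unit vector along 200° is (sin 200°, cos 200°) = (-0.3420, -0.9397).
Slope in that direction = a·(-0.3420) + b·(-0.9397) = 1.09415.
Apparent dip = arctan|1.09415| = 47.6° (true dip is 48.5°, so apparent ≤ true as expected).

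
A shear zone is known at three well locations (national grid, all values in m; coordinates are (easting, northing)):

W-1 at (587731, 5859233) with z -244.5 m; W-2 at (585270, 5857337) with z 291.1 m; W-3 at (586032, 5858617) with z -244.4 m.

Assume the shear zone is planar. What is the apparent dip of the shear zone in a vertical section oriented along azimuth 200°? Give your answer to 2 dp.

Two edge vectors: W-1→W-2 = (-2461, -1896, 535.6), W-1→W-3 = (-1699, -616, 0.1).
Normal n = (W-1→W-2) × (W-1→W-3) = (329740, -909738.3, -1705328).
So ∂z/∂E = −n_x/n_z = 0.19336 and ∂z/∂N = −n_y/n_z = −0.53347.
Unit vector along 200° is (sin 200°, cos 200°) = (-0.3420, -0.9397).
Slope in that direction = a·(-0.3420) + b·(-0.9397) = 0.43516.
Apparent dip = arctan|0.43516| = 23.52° (true dip is 29.6°, so apparent ≤ true as expected).

23.52°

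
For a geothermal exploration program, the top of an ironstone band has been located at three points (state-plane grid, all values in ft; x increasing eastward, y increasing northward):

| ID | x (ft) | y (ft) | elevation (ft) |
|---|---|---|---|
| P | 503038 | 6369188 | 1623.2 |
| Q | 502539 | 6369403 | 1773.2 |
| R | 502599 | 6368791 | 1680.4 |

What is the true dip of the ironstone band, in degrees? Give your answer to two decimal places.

Let the plane be z = a·x + b·y + c.
Q−P: −499a + 215b = 150;  R−P: −439a − 397b = 57.2.
Solving gives a = −0.24564, b = 0.12755.
Gradient magnitude |∇z| = √(a² + b²) = √(0.06034 + 0.01627) = 0.27679.
True dip = arctan(0.27679) = 15.47°, dipping toward ESE (azimuth ≈ 117°).

15.47°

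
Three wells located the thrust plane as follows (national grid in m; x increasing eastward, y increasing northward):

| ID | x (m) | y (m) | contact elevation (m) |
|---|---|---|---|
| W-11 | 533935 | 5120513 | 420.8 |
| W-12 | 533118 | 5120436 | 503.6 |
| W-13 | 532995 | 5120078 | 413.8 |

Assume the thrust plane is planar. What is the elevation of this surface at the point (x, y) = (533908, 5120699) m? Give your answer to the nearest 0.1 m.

Let the plane be z = a·x + b·y + c.
W-12−W-11: −817a − 77b = 82.8;  W-13−W-11: −940a − 435b = −7.
Solving gives a = −0.129169832, b = 0.295217568.
Then c = 420.8 − a·533935 − b·5120513 = −1442276.30.
At (533908, 5120699): z = −68964.8 + 1511720.3 − 1442276.30 = 479.2 m.

479.2 m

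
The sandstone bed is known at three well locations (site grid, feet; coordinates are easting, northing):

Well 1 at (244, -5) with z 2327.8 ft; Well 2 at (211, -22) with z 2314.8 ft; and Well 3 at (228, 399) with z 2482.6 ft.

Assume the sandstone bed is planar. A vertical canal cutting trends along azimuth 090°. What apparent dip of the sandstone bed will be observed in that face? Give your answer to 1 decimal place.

Two edge vectors: Well 1→Well 2 = (-33, -17, -13), Well 1→Well 3 = (-16, 404, 154.8).
Normal n = (Well 1→Well 2) × (Well 1→Well 3) = (2620.4, 5316.4, -13604).
So ∂z/∂easting = −n_x/n_z = 0.19262 and ∂z/∂northing = −n_y/n_z = 0.39080.
Unit vector along 090° is (sin 90°, cos 90°) = (1.0000, 0.0000).
Slope in that direction = a·(1.0000) + b·(0.0000) = 0.19262.
Apparent dip = arctan|0.19262| = 10.9° (true dip is 23.5°, so apparent ≤ true as expected).

10.9°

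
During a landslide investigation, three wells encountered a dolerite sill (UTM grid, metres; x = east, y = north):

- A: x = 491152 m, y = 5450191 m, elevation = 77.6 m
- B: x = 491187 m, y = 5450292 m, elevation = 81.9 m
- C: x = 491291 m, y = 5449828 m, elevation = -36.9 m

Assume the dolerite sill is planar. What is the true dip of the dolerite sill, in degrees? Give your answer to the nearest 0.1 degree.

22.4°

Let the plane be z = a·x + b·y + c.
B−A: 35a + 101b = 4.3;  C−A: 139a − 363b = −114.5.
Solving gives a = −0.37405, b = 0.17220.
Gradient magnitude |∇z| = √(a² + b²) = √(0.13991 + 0.02965) = 0.41178.
True dip = arctan(0.41178) = 22.4°, dipping toward ESE (azimuth ≈ 115°).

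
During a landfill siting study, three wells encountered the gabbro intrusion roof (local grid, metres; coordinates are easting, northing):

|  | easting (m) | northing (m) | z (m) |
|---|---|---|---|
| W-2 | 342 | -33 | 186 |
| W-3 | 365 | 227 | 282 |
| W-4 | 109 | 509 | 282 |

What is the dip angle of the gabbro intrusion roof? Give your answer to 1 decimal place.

26.6°

Two edge vectors: W-2→W-3 = (23, 260, 96), W-2→W-4 = (-233, 542, 96).
Normal n = (W-2→W-3) × (W-2→W-4) = (-27072, -24576, 73046).
So ∂z/∂easting = −n_x/n_z = 0.37062 and ∂z/∂northing = −n_y/n_z = 0.33645.
Gradient magnitude |∇z| = √(a² + b²) = √(0.13736 + 0.11320) = 0.50055.
True dip = arctan(0.50055) = 26.6°, dipping toward SW (azimuth ≈ 228°).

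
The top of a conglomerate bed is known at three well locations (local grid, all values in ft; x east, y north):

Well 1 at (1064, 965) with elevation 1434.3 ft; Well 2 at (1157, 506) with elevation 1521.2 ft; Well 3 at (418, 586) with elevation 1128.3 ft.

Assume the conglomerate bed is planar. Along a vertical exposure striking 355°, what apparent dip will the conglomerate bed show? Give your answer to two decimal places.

7.33°

Let the plane be z = a·x + b·y + c.
Well 2−Well 1: 93a − 459b = 86.9;  Well 3−Well 1: −646a − 379b = −306.
Solving gives a = 0.52263, b = −0.08343.
Unit vector along 355° is (sin 355°, cos 355°) = (-0.0872, 0.9962).
Slope in that direction = a·(-0.0872) + b·(0.9962) = −0.12866.
Apparent dip = arctan|0.12866| = 7.33° (true dip is 27.9°, so apparent ≤ true as expected).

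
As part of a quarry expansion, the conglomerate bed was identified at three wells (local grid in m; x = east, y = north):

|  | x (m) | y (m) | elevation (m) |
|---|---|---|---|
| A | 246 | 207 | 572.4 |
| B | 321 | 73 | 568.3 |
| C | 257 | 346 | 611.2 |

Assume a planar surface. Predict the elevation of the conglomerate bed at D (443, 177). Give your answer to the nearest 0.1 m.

Two edge vectors: A→B = (75, -134, -4.1), A→C = (11, 139, 38.8).
Normal n = (A→B) × (A→C) = (-4629.3, -2955.1, 11899).
So ∂z/∂x = −n_x/n_z = 0.38905 and ∂z/∂y = −n_y/n_z = 0.24835.
Intercept c from A: 572.4 − 95.71 − 51.41 = 425.29.
At (443, 177): z = 172.3 + 44.0 + 425.29 = 641.6 m.

641.6 m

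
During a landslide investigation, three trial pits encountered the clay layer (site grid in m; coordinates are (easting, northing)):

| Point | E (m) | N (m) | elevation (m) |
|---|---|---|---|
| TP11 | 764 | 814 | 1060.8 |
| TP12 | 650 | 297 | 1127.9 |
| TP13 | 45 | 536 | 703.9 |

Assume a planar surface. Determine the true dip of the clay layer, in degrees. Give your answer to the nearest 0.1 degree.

Two edge vectors: TP11→TP12 = (-114, -517, 67.1), TP11→TP13 = (-719, -278, -356.9).
Normal n = (TP11→TP12) × (TP11→TP13) = (203171.1, -88931.5, -340031).
So ∂z/∂E = −n_x/n_z = 0.59751 and ∂z/∂N = −n_y/n_z = −0.26154.
Gradient magnitude |∇z| = √(a² + b²) = √(0.35702 + 0.06840) = 0.65224.
True dip = arctan(0.65224) = 33.1°, dipping toward WNW (azimuth ≈ 294°).

33.1°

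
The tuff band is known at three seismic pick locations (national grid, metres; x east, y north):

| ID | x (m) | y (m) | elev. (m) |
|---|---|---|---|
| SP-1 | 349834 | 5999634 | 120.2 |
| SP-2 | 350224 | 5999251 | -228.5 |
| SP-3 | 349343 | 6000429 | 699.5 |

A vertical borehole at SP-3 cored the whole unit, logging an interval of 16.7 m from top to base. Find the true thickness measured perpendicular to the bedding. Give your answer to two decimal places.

14.08 m

Let the plane be z = a·x + b·y + c.
SP-2−SP-1: 390a − 383b = −348.7;  SP-3−SP-1: −491a + 795b = 579.3.
Solving gives a = −0.45366, b = 0.44850.
|∇z| = √(a²+b²) = 0.63793, so dip δ = arctan(0.63793) = 32.53°.
True thickness = vertical thickness × cos δ = 16.7 × cos 32.53° = 14.08 m.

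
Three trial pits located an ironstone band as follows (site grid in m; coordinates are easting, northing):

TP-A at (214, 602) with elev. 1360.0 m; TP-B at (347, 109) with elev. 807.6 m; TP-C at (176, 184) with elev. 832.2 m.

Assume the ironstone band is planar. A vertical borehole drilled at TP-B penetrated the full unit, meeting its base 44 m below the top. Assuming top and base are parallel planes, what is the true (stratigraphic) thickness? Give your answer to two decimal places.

26.98 m

Let the plane be z = a·easting + b·northing + c.
TP-B−TP-A: 133a − 493b = −552.4;  TP-C−TP-A: −38a − 418b = −527.8.
Solving gives a = 0.39423, b = 1.22684.
|∇z| = √(a²+b²) = 1.28862, so dip δ = arctan(1.28862) = 52.19°.
True thickness = vertical thickness × cos δ = 44 × cos 52.19° = 26.98 m.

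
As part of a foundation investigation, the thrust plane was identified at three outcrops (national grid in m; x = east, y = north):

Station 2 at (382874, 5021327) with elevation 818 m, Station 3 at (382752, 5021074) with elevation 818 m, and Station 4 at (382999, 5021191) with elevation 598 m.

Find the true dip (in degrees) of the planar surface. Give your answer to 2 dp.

Two edge vectors: Station 2→Station 3 = (-122, -253, 0), Station 2→Station 4 = (125, -136, -220).
Normal n = (Station 2→Station 3) × (Station 2→Station 4) = (55660, -26840, 48217).
So ∂z/∂x = −n_x/n_z = −1.15436 and ∂z/∂y = −n_y/n_z = 0.55665.
Gradient magnitude |∇z| = √(a² + b²) = √(1.33256 + 0.30986) = 1.28157.
True dip = arctan(1.28157) = 52.04°, dipping toward ESE (azimuth ≈ 116°).

52.04°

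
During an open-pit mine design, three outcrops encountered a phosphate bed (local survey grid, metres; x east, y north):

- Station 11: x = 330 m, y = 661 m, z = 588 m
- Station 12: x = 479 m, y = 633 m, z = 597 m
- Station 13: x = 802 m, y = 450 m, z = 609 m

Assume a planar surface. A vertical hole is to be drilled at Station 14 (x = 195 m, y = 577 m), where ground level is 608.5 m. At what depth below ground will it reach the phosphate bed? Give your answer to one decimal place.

35.4 m

Two edge vectors: Station 11→Station 12 = (149, -28, 9), Station 11→Station 13 = (472, -211, 21).
Normal n = (Station 11→Station 12) × (Station 11→Station 13) = (1311, 1119, -18223).
So ∂z/∂x = −n_x/n_z = 0.07194 and ∂z/∂y = −n_y/n_z = 0.06141.
Intercept c from Station 11: 588 − 23.74 − 40.59 = 523.67.
At (195, 577): z_contact = 14.03 + 35.43 + 523.67 = 573.13 m.
Depth below ground = 608.5 − 573.13 = 35.4 m.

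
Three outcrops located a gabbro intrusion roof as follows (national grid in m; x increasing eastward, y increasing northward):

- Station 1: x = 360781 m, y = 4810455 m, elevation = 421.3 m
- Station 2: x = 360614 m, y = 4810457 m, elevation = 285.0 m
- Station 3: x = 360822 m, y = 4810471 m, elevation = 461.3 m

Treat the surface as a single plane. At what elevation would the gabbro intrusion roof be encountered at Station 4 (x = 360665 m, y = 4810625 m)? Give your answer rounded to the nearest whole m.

393 m

Two edge vectors: Station 1→Station 2 = (-167, 2, -136.3), Station 1→Station 3 = (41, 16, 40).
Normal n = (Station 1→Station 2) × (Station 1→Station 3) = (2260.8, 1091.7, -2754).
So ∂z/∂x = −n_x/n_z = 0.82091503 and ∂z/∂y = −n_y/n_z = 0.39640523.
Intercept c from Station 1: 421.3 − 296170.55 − 1906889.51 = −2202638.76.
At (360665, 4810625): z = 296075.3 + 1906956.9 − 2202638.76 = 393.5 m.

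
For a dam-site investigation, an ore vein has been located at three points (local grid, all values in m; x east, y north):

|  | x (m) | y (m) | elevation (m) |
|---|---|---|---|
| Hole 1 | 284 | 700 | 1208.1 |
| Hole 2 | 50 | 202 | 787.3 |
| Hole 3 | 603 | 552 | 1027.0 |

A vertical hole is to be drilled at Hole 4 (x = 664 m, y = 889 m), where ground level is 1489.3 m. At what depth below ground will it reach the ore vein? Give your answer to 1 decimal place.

Let the plane be z = a·x + b·y + c.
Hole 2−Hole 1: −234a − 498b = −420.8;  Hole 3−Hole 1: 319a − 148b = −181.1.
Solving gives a = −0.14424, b = 0.91275.
Then c = 1208.1 − a·284 − b·700 = 610.14.
At (664, 889): z_contact = −95.77 + 811.44 + 610.14 = 1325.80 m.
Depth below ground = 1489.3 − 1325.80 = 163.5 m.

163.5 m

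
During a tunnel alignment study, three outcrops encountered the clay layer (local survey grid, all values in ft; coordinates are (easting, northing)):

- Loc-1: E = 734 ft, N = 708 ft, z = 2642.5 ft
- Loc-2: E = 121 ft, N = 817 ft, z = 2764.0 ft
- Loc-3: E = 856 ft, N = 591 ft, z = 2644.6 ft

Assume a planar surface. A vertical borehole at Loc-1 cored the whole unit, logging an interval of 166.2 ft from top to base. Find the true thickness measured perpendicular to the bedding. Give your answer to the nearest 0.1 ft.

155.9 ft

Two edge vectors: Loc-1→Loc-2 = (-613, 109, 121.5), Loc-1→Loc-3 = (122, -117, 2.1).
Normal n = (Loc-1→Loc-2) × (Loc-1→Loc-3) = (14444.4, 16110.3, 58423).
So ∂z/∂E = −n_x/n_z = −0.24724 and ∂z/∂N = −n_y/n_z = −0.27575.
|∇z| = √(a²+b²) = 0.37036, so dip δ = arctan(0.37036) = 20.32°.
True thickness = vertical thickness × cos δ = 166.2 × cos 20.32° = 155.9 ft.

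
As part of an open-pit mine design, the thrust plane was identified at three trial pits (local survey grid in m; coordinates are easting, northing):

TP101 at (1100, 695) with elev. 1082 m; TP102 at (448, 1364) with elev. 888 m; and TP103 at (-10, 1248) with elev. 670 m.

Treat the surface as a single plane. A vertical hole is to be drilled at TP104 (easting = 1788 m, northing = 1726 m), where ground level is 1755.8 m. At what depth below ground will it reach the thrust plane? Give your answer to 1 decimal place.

Let the plane be z = a·easting + b·northing + c.
TP102−TP101: −652a + 669b = −194;  TP103−TP101: −1110a + 553b = −412.
Solving gives a = 0.440657, b = 0.139474.
Then c = 1082 − a·1100 − b·695 = 500.34.
At (1788, 1726): z_contact = 787.89 + 240.73 + 500.34 = 1528.97 m.
Depth below ground = 1755.8 − 1528.97 = 226.8 m.

226.8 m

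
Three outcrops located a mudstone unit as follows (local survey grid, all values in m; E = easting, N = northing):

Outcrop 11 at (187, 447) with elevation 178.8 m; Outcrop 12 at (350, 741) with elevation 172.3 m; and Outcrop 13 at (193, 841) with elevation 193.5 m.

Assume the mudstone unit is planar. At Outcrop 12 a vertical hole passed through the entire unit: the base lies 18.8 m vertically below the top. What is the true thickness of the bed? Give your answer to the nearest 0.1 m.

18.7 m

Two edge vectors: Outcrop 11→Outcrop 12 = (163, 294, -6.5), Outcrop 11→Outcrop 13 = (6, 394, 14.7).
Normal n = (Outcrop 11→Outcrop 12) × (Outcrop 11→Outcrop 13) = (6882.8, -2435.1, 62458).
So ∂z/∂E = −n_x/n_z = −0.11020 and ∂z/∂N = −n_y/n_z = 0.03899.
|∇z| = √(a²+b²) = 0.11689, so dip δ = arctan(0.11689) = 6.67°.
True thickness = vertical thickness × cos δ = 18.8 × cos 6.67° = 18.7 m.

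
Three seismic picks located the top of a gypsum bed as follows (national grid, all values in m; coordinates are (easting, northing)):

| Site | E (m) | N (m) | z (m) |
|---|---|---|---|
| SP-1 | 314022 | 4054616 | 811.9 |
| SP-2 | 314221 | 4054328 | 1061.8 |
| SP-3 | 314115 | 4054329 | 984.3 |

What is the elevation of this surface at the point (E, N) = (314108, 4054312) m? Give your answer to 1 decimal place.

Let the plane be z = a·E + b·N + c.
SP-2−SP-1: 199a − 288b = 249.9;  SP-3−SP-1: 93a − 287b = 172.4.
Solving gives a = 0.727689670, b = −0.364894985.
Then c = 811.9 − a·314022 − b·4054616 = 1251810.38.
At (314108, 4054312): z = 228573.1 − 1479398.1 + 1251810.38 = 985.4 m.

985.4 m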